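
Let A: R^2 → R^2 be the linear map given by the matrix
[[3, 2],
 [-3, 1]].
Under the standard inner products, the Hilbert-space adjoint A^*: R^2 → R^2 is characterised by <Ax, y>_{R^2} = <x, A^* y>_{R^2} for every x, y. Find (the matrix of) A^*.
A^* = A^T =
[[3, -3],
 [2, 1]]

For real matrices with standard dot products, the defining identity <Ax, y> = <x, A^* y> gives (Ax)^T y = x^T (A^*) y, i.e. x^T A^T y = x^T (A^*) y. Since this holds for all x, y, we must have A^* = A^T. Therefore
A^* =
[[3, -3],
 [2, 1]].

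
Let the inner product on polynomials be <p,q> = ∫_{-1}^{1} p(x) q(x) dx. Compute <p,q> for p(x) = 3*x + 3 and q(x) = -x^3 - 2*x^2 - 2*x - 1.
<p,q> = -76/5

Expand the product: p(x)·q(x) = -3*x^4 - 9*x^3 - 12*x^2 - 9*x - 3.
∫_{-1}^{1} of each monomial x^k gives [2/(k+1) if k even, 0 if k odd]. Integrating term-by-term (or equivalently evaluating the antiderivative F(x) = -3*x^5/5 - 9*x^4/4 - 4*x^3 - 9*x^2/2 - 3*x at the endpoints):
  F(1) − F(−1) = -287/20 − (17/20) = -76/5.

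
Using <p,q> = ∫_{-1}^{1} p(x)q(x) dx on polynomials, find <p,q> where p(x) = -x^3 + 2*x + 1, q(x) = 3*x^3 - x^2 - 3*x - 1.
<p,q> = -412/105

Expand the product: p(x)·q(x) = -3*x^6 + x^5 + 9*x^4 + 2*x^3 - 7*x^2 - 5*x - 1.
∫_{-1}^{1} of each monomial x^k gives [2/(k+1) if k even, 0 if k odd]. Integrating term-by-term (or equivalently evaluating the antiderivative F(x) = -3*x^7/7 + x^6/6 + 9*x^5/5 + x^4/2 - 7*x^3/3 - 5*x^2/2 - x at the endpoints):
  F(1) − F(−1) = -797/210 − (9/70) = -412/105.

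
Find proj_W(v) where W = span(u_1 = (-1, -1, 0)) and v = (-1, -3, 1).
proj_W(v) = (-2, -2, 0)

Set up U = [u_1 | ... | u_1] ∈ R^(3×1). The projector onto W = col(U) is P = U (U^T U)^(-1) U^T.
Compute U^T U =
  [2],
and U^T v = (4).
Solve U^T U · c = U^T v for the coefficients: c = (2). The projection is proj_W(v) = U c.
Check: (v - proj_W(v)) · u_1 = 0  (should be 0).
Result: proj_W(v) = (-2, -2, 0).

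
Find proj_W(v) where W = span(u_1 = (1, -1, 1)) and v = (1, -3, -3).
proj_W(v) = (1/3, -1/3, 1/3)

Set up U = [u_1 | ... | u_1] ∈ R^(3×1). The projector onto W = col(U) is P = U (U^T U)^(-1) U^T.
Compute U^T U =
  [3],
and U^T v = (1).
Solve U^T U · c = U^T v for the coefficients: c = (1/3). The projection is proj_W(v) = U c.
Check: (v - proj_W(v)) · u_1 = 0  (should be 0).
Result: proj_W(v) = (1/3, -1/3, 1/3).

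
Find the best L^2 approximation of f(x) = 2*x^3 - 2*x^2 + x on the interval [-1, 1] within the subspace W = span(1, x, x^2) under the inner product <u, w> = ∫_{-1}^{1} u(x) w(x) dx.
g(x) = -2*x^2 + 11*x/5

The best approximation g ∈ W is the orthogonal projection of f onto W. Writing g = a_0 + a_1 x + a_2 x^2, the coefficients solve the normal equations G · a = b where
  G_{ij} = <φ_i, φ_j> and b_i = <f, φ_i>, with φ_0 = 1, φ_1 = x, φ_2 = x^2.
G =
  [2, 0, 2/3]
  [0, 2/3, 0]
  [2/3, 0, 2/5],
b = (-4/3, 22/15, -4/5).
Solving gives a_0 = 0, a_1 = 11/5, a_2 = -2, so
  g(x) = -2*x^2 + 11*x/5.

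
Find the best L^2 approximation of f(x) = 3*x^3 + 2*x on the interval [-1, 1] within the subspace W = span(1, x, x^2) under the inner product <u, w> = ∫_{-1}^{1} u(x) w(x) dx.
g(x) = 19*x/5

The best approximation g ∈ W is the orthogonal projection of f onto W. Writing g = a_0 + a_1 x + a_2 x^2, the coefficients solve the normal equations G · a = b where
  G_{ij} = <φ_i, φ_j> and b_i = <f, φ_i>, with φ_0 = 1, φ_1 = x, φ_2 = x^2.
G =
  [2, 0, 2/3]
  [0, 2/3, 0]
  [2/3, 0, 2/5],
b = (0, 38/15, 0).
Solving gives a_0 = 0, a_1 = 19/5, a_2 = 0, so
  g(x) = 19*x/5.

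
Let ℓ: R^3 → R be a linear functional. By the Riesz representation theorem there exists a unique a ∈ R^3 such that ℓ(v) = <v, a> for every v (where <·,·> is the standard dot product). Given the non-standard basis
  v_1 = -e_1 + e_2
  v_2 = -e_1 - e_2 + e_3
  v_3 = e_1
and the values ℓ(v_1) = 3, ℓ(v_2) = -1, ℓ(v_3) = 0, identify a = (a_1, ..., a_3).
a = (0, 3, 2)

Write a = (a_1, ..., a_3) in the standard basis. For each basis vector v_i, ℓ(v_i) = <v_i, a> is a linear equation in the a_j's. Collect the n equations into a matrix system V a = ℓ, where row i of V is v_i (expressed in the standard basis). Since V is invertible (lower-triangular with 1s on the diagonal, up to permutation), solve by back-substitution:
  V =
[[-1, 1, 0],
 [-1, -1, 1],
 [1, 0, 0]]
  V a = (3, -1, 0)
Solving gives a = (0, 3, 2).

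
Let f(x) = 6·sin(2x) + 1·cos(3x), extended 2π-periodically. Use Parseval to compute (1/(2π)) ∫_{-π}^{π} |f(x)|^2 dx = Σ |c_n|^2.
Σ |c_n|^2 = 37/2

Expand |f|^2 and use orthogonality of {sin(nx), cos(mx)} on [-π, π]:
  ∫_{-π}^{π} sin(nx)^2 dx = π, ∫ cos(mx)^2 dx = π, and cross terms integrate to 0.
So ∫_{-π}^{π} f(x)^2 dx = 6^2 · π + 1^2 · π = (36 + 1)π.
Divide by 2π: (36 + 1)/2 = 37/2.
By Parseval, this equals Σ |c_n|^2.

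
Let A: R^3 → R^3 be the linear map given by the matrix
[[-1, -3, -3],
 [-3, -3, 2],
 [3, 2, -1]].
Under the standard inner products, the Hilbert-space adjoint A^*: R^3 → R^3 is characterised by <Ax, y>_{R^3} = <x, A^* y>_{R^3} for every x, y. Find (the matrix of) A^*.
A^* = A^T =
[[-1, -3, 3],
 [-3, -3, 2],
 [-3, 2, -1]]

For real matrices with standard dot products, the defining identity <Ax, y> = <x, A^* y> gives (Ax)^T y = x^T (A^*) y, i.e. x^T A^T y = x^T (A^*) y. Since this holds for all x, y, we must have A^* = A^T. Therefore
A^* =
[[-1, -3, 3],
 [-3, -3, 2],
 [-3, 2, -1]].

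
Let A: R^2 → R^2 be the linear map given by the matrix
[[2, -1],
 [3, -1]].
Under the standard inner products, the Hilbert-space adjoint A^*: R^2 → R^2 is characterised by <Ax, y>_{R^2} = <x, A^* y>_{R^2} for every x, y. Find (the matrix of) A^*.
A^* = A^T =
[[2, 3],
 [-1, -1]]

For real matrices with standard dot products, the defining identity <Ax, y> = <x, A^* y> gives (Ax)^T y = x^T (A^*) y, i.e. x^T A^T y = x^T (A^*) y. Since this holds for all x, y, we must have A^* = A^T. Therefore
A^* =
[[2, 3],
 [-1, -1]].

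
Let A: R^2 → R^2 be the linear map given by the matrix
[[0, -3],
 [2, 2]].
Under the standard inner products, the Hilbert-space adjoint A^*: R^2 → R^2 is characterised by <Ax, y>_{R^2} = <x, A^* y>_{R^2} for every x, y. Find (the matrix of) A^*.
A^* = A^T =
[[0, 2],
 [-3, 2]]

For real matrices with standard dot products, the defining identity <Ax, y> = <x, A^* y> gives (Ax)^T y = x^T (A^*) y, i.e. x^T A^T y = x^T (A^*) y. Since this holds for all x, y, we must have A^* = A^T. Therefore
A^* =
[[0, 2],
 [-3, 2]].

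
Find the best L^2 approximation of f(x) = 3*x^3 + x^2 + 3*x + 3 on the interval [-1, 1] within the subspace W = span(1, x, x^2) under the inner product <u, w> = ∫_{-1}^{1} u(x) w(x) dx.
g(x) = x^2 + 24*x/5 + 3

The best approximation g ∈ W is the orthogonal projection of f onto W. Writing g = a_0 + a_1 x + a_2 x^2, the coefficients solve the normal equations G · a = b where
  G_{ij} = <φ_i, φ_j> and b_i = <f, φ_i>, with φ_0 = 1, φ_1 = x, φ_2 = x^2.
G =
  [2, 0, 2/3]
  [0, 2/3, 0]
  [2/3, 0, 2/5],
b = (20/3, 16/5, 12/5).
Solving gives a_0 = 3, a_1 = 24/5, a_2 = 1, so
  g(x) = x^2 + 24*x/5 + 3.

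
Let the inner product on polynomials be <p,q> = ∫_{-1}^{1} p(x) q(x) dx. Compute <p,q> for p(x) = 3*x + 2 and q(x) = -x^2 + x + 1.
<p,q> = 14/3

Expand the product: p(x)·q(x) = -3*x^3 + x^2 + 5*x + 2.
∫_{-1}^{1} of each monomial x^k gives [2/(k+1) if k even, 0 if k odd]. Integrating term-by-term (or equivalently evaluating the antiderivative F(x) = -3*x^4/4 + x^3/3 + 5*x^2/2 + 2*x at the endpoints):
  F(1) − F(−1) = 49/12 − (-7/12) = 14/3.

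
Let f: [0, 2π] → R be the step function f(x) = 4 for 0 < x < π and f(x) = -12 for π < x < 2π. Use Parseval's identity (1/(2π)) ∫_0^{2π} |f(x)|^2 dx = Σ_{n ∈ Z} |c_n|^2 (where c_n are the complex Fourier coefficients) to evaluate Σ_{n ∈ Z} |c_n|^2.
Σ |c_n|^2 = 80

Parseval equates the L^2 energy of f (normalised by 1/(2π)) with the ℓ^2 sum of its Fourier coefficients: (1/(2π)) ∫_0^{2π} |f|^2 = Σ |c_n|^2.
Compute the left side: (1/(2π)) [∫_0^π 4^2 dx + ∫_π^{2π} (-12)^2 dx] = (1/(2π)) · (16π + 144π) = (16 + 144)/2 = 80.
So Σ_{n ∈ Z} |c_n|^2 = 80.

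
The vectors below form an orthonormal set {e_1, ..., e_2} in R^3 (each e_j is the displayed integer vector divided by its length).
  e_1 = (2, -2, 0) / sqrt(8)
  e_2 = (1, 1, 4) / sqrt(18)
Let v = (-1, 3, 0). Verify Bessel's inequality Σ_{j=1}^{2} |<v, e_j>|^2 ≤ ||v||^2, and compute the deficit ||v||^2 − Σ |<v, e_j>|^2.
Σ |<v, e_j>|^2 = 74/9; ||v||^2 = 10; deficit = 16/9

Write each e_j = u_j / sqrt(<u_j, u_j>) where u_j is the displayed integer vector. Then <v, e_j> = <v, u_j> / sqrt(<u_j, u_j>), so |<v, e_j>|^2 = <v, u_j>^2 / <u_j, u_j>.
Coefficients: <v, e_1> = -8/sqrt(8), <v, e_2> = 2/sqrt(18).
Square and sum: Σ |<v, e_j>|^2 = 74/9.
Compute ||v||^2 = v·v = 10.
Deficit = 10 − 74/9 = 16/9 ≥ 0, confirming Bessel's inequality. (The deficit equals ||v − Σ <v,e_j> e_j||^2, the squared distance from v to span{e_j}.)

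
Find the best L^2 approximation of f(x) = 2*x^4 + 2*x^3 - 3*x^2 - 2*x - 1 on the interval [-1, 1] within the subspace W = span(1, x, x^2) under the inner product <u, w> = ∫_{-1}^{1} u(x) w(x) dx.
g(x) = -9*x^2/7 - 4*x/5 - 41/35

The best approximation g ∈ W is the orthogonal projection of f onto W. Writing g = a_0 + a_1 x + a_2 x^2, the coefficients solve the normal equations G · a = b where
  G_{ij} = <φ_i, φ_j> and b_i = <f, φ_i>, with φ_0 = 1, φ_1 = x, φ_2 = x^2.
G =
  [2, 0, 2/3]
  [0, 2/3, 0]
  [2/3, 0, 2/5],
b = (-16/5, -8/15, -136/105).
Solving gives a_0 = -41/35, a_1 = -4/5, a_2 = -9/7, so
  g(x) = -9*x^2/7 - 4*x/5 - 41/35.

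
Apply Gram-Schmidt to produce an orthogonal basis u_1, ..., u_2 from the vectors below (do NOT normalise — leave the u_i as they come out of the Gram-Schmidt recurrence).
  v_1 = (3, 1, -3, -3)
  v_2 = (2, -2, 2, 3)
Orthogonal basis:
  u_1 = (3, 1, -3, -3)
  u_2 = (89/28, -45/28, 23/28, 51/28)

Apply the Gram-Schmidt recurrence
  u_1 = v_1
  u_i = v_i − Σ_{j<i} ((v_i · u_j) / (u_j · u_j)) · u_j.

Step by step this gives:
  u_1 = (3, 1, -3, -3)
  u_2 = (89/28, -45/28, 23/28, 51/28)

Orthogonality check:
  u_2 · u_1 = 0 (should be 0)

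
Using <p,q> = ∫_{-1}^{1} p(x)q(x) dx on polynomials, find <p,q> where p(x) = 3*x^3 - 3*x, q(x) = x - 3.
<p,q> = -4/5

Expand the product: p(x)·q(x) = 3*x^4 - 9*x^3 - 3*x^2 + 9*x.
∫_{-1}^{1} of each monomial x^k gives [2/(k+1) if k even, 0 if k odd]. Integrating term-by-term (or equivalently evaluating the antiderivative F(x) = 3*x^5/5 - 9*x^4/4 - x^3 + 9*x^2/2 at the endpoints):
  F(1) − F(−1) = 37/20 − (53/20) = -4/5.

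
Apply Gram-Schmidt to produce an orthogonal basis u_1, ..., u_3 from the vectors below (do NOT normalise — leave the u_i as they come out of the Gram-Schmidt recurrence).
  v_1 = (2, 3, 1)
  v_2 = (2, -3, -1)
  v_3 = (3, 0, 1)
Orthogonal basis:
  u_1 = (2, 3, 1)
  u_2 = (20/7, -12/7, -4/7)
  u_3 = (0, -3/10, 9/10)

Apply the Gram-Schmidt recurrence
  u_1 = v_1
  u_i = v_i − Σ_{j<i} ((v_i · u_j) / (u_j · u_j)) · u_j.

Step by step this gives:
  u_1 = (2, 3, 1)
  u_2 = (20/7, -12/7, -4/7)
  u_3 = (0, -3/10, 9/10)

Orthogonality check:
  u_2 · u_1 = 0 (should be 0)
  u_3 · u_1 = 0 (should be 0)
  u_3 · u_2 = 0 (should be 0)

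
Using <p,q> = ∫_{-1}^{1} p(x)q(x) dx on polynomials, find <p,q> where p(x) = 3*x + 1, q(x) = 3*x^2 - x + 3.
<p,q> = 6

Expand the product: p(x)·q(x) = 9*x^3 + 8*x + 3.
∫_{-1}^{1} of each monomial x^k gives [2/(k+1) if k even, 0 if k odd]. Integrating term-by-term (or equivalently evaluating the antiderivative F(x) = 9*x^4/4 + 4*x^2 + 3*x at the endpoints):
  F(1) − F(−1) = 37/4 − (13/4) = 6.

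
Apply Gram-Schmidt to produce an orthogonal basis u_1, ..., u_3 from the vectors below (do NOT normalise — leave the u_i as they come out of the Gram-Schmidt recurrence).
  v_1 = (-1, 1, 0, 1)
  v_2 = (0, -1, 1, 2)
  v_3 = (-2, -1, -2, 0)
Orthogonal basis:
  u_1 = (-1, 1, 0, 1)
  u_2 = (1/3, -4/3, 1, 5/3)
  u_3 = (-27/17, -28/17, -30/17, 1/17)

Apply the Gram-Schmidt recurrence
  u_1 = v_1
  u_i = v_i − Σ_{j<i} ((v_i · u_j) / (u_j · u_j)) · u_j.

Step by step this gives:
  u_1 = (-1, 1, 0, 1)
  u_2 = (1/3, -4/3, 1, 5/3)
  u_3 = (-27/17, -28/17, -30/17, 1/17)

Orthogonality check:
  u_2 · u_1 = 0 (should be 0)
  u_3 · u_1 = 0 (should be 0)
  u_3 · u_2 = 0 (should be 0)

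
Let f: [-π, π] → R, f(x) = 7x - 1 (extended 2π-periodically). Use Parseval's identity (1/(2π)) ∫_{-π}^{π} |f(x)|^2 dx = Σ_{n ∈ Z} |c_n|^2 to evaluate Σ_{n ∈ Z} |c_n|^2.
Σ |c_n|^2 = 49π^2/3 + 1

Expand and integrate term by term over [-π, π]:
  ∫ (7x)^2 dx = 49·(2π^3/3); ∫ 2·7·(-1)·x dx = 0 (odd integrand); ∫ (-1)^2 dx = 1·2π.
So (1/(2π)) ∫_{-π}^{π} (7x - 1)^2 dx = 49π^2/3 + 1 = 49π^2/3 + 1.
Parseval ⇒ Σ |c_n|^2 = 49π^2/3 + 1.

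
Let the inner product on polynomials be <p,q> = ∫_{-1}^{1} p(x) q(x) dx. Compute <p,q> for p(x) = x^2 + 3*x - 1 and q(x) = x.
<p,q> = 2

Expand the product: p(x)·q(x) = x^3 + 3*x^2 - x.
∫_{-1}^{1} of each monomial x^k gives [2/(k+1) if k even, 0 if k odd]. Integrating term-by-term (or equivalently evaluating the antiderivative F(x) = x^4/4 + x^3 - x^2/2 at the endpoints):
  F(1) − F(−1) = 3/4 − (-5/4) = 2.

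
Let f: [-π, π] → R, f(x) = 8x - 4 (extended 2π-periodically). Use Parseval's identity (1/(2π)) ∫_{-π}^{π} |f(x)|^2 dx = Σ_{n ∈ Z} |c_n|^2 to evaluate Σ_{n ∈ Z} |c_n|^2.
Σ |c_n|^2 = 64π^2/3 + 16

Expand and integrate term by term over [-π, π]:
  ∫ (8x)^2 dx = 64·(2π^3/3); ∫ 2·8·(-4)·x dx = 0 (odd integrand); ∫ (-4)^2 dx = 16·2π.
So (1/(2π)) ∫_{-π}^{π} (8x - 4)^2 dx = 64π^2/3 + 16 = 64π^2/3 + 16.
Parseval ⇒ Σ |c_n|^2 = 64π^2/3 + 16.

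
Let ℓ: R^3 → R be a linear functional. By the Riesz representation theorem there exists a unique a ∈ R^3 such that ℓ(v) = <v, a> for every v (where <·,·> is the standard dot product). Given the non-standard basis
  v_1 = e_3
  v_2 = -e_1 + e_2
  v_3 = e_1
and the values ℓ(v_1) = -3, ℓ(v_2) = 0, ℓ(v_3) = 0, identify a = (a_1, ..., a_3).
a = (0, 0, -3)

Write a = (a_1, ..., a_3) in the standard basis. For each basis vector v_i, ℓ(v_i) = <v_i, a> is a linear equation in the a_j's. Collect the n equations into a matrix system V a = ℓ, where row i of V is v_i (expressed in the standard basis). Since V is invertible (lower-triangular with 1s on the diagonal, up to permutation), solve by back-substitution:
  V =
[[0, 0, 1],
 [-1, 1, 0],
 [1, 0, 0]]
  V a = (-3, 0, 0)
Solving gives a = (0, 0, -3).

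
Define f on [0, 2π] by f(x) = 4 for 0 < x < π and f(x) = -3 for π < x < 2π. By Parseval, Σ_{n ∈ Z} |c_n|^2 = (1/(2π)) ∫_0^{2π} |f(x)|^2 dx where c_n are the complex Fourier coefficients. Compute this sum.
Σ |c_n|^2 = 25/2

Parseval equates the L^2 energy of f (normalised by 1/(2π)) with the ℓ^2 sum of its Fourier coefficients: (1/(2π)) ∫_0^{2π} |f|^2 = Σ |c_n|^2.
Compute the left side: (1/(2π)) [∫_0^π 4^2 dx + ∫_π^{2π} (-3)^2 dx] = (1/(2π)) · (16π + 9π) = (16 + 9)/2 = 25/2.
So Σ_{n ∈ Z} |c_n|^2 = 25/2.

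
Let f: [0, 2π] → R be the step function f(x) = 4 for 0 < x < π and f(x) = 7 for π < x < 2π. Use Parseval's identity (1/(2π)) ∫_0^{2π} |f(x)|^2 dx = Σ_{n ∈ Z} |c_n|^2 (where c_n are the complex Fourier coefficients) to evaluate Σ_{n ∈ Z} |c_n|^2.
Σ |c_n|^2 = 65/2

Parseval equates the L^2 energy of f (normalised by 1/(2π)) with the ℓ^2 sum of its Fourier coefficients: (1/(2π)) ∫_0^{2π} |f|^2 = Σ |c_n|^2.
Compute the left side: (1/(2π)) [∫_0^π 4^2 dx + ∫_π^{2π} 7^2 dx] = (1/(2π)) · (16π + 49π) = (16 + 49)/2 = 65/2.
So Σ_{n ∈ Z} |c_n|^2 = 65/2.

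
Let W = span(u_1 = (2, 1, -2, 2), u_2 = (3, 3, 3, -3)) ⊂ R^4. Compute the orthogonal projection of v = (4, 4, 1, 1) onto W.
proj_W(v) = (76/17, 172/51, 4/51, -4/51)

Set up U = [u_1 | ... | u_2] ∈ R^(4×2). The projector onto W = col(U) is P = U (U^T U)^(-1) U^T.
Compute U^T U =
  [13, -3]
  [-3, 36],
and U^T v = (12, 24).
Solve U^T U · c = U^T v for the coefficients: c = (56/51, 116/153). The projection is proj_W(v) = U c.
Check: (v - proj_W(v)) · u_1 = 0  (should be 0).
Check: (v - proj_W(v)) · u_2 = 0  (should be 0).
Result: proj_W(v) = (76/17, 172/51, 4/51, -4/51).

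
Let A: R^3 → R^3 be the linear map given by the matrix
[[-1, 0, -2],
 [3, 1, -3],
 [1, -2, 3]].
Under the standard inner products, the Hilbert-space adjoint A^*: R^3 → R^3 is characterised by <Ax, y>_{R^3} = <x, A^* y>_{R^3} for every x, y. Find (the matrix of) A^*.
A^* = A^T =
[[-1, 3, 1],
 [0, 1, -2],
 [-2, -3, 3]]

For real matrices with standard dot products, the defining identity <Ax, y> = <x, A^* y> gives (Ax)^T y = x^T (A^*) y, i.e. x^T A^T y = x^T (A^*) y. Since this holds for all x, y, we must have A^* = A^T. Therefore
A^* =
[[-1, 3, 1],
 [0, 1, -2],
 [-2, -3, 3]].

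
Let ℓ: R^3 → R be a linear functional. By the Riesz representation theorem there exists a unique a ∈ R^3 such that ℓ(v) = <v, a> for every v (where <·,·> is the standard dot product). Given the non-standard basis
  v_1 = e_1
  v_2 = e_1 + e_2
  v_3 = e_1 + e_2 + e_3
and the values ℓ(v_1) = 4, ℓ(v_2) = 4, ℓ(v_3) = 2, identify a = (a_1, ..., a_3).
a = (4, 0, -2)

Write a = (a_1, ..., a_3) in the standard basis. For each basis vector v_i, ℓ(v_i) = <v_i, a> is a linear equation in the a_j's. Collect the n equations into a matrix system V a = ℓ, where row i of V is v_i (expressed in the standard basis). Since V is invertible (lower-triangular with 1s on the diagonal, up to permutation), solve by back-substitution:
  V =
[[1, 0, 0],
 [1, 1, 0],
 [1, 1, 1]]
  V a = (4, 4, 2)
Solving gives a = (4, 0, -2).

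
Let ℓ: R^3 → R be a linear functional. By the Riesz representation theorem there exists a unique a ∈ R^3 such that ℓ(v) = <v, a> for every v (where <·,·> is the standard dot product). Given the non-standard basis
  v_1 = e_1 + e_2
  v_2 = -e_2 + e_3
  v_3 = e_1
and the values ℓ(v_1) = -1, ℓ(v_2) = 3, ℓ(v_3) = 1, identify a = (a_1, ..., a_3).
a = (1, -2, 1)

Write a = (a_1, ..., a_3) in the standard basis. For each basis vector v_i, ℓ(v_i) = <v_i, a> is a linear equation in the a_j's. Collect the n equations into a matrix system V a = ℓ, where row i of V is v_i (expressed in the standard basis). Since V is invertible (lower-triangular with 1s on the diagonal, up to permutation), solve by back-substitution:
  V =
[[1, 1, 0],
 [0, -1, 1],
 [1, 0, 0]]
  V a = (-1, 3, 1)
Solving gives a = (1, -2, 1).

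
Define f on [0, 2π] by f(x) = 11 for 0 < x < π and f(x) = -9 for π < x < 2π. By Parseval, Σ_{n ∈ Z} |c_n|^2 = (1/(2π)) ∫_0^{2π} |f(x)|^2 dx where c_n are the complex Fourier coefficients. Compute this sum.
Σ |c_n|^2 = 101

Parseval equates the L^2 energy of f (normalised by 1/(2π)) with the ℓ^2 sum of its Fourier coefficients: (1/(2π)) ∫_0^{2π} |f|^2 = Σ |c_n|^2.
Compute the left side: (1/(2π)) [∫_0^π 11^2 dx + ∫_π^{2π} (-9)^2 dx] = (1/(2π)) · (121π + 81π) = (121 + 81)/2 = 101.
So Σ_{n ∈ Z} |c_n|^2 = 101.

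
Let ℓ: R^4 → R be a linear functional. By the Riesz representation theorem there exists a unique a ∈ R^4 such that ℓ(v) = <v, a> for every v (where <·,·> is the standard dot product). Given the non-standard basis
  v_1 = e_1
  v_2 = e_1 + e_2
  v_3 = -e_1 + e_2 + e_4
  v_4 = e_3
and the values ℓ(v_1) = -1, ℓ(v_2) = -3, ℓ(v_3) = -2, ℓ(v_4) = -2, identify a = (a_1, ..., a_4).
a = (-1, -2, -2, -1)

Write a = (a_1, ..., a_4) in the standard basis. For each basis vector v_i, ℓ(v_i) = <v_i, a> is a linear equation in the a_j's. Collect the n equations into a matrix system V a = ℓ, where row i of V is v_i (expressed in the standard basis). Since V is invertible (lower-triangular with 1s on the diagonal, up to permutation), solve by back-substitution:
  V =
[[1, 0, 0, 0],
 [1, 1, 0, 0],
 [-1, 1, 0, 1],
 [0, 0, 1, 0]]
  V a = (-1, -3, -2, -2)
Solving gives a = (-1, -2, -2, -1).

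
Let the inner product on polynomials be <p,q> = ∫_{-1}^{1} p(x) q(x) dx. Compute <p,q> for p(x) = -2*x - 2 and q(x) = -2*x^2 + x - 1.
<p,q> = 16/3

Expand the product: p(x)·q(x) = 4*x^3 + 2*x^2 + 2.
∫_{-1}^{1} of each monomial x^k gives [2/(k+1) if k even, 0 if k odd]. Integrating term-by-term (or equivalently evaluating the antiderivative F(x) = x^4 + 2*x^3/3 + 2*x at the endpoints):
  F(1) − F(−1) = 11/3 − (-5/3) = 16/3.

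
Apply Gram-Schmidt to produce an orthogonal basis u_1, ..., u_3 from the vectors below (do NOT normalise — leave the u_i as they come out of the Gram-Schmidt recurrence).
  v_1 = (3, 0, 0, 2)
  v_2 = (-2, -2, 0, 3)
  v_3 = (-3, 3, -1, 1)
Orthogonal basis:
  u_1 = (3, 0, 0, 2)
  u_2 = (-2, -2, 0, 3)
  u_3 = (-228/221, 57/17, -1, 342/221)

Apply the Gram-Schmidt recurrence
  u_1 = v_1
  u_i = v_i − Σ_{j<i} ((v_i · u_j) / (u_j · u_j)) · u_j.

Step by step this gives:
  u_1 = (3, 0, 0, 2)
  u_2 = (-2, -2, 0, 3)
  u_3 = (-228/221, 57/17, -1, 342/221)

Orthogonality check:
  u_2 · u_1 = 0 (should be 0)
  u_3 · u_1 = 0 (should be 0)
  u_3 · u_2 = 0 (should be 0)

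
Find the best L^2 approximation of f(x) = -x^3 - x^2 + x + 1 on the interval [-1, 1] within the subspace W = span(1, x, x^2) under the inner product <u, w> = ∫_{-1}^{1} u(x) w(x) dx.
g(x) = -x^2 + 2*x/5 + 1

The best approximation g ∈ W is the orthogonal projection of f onto W. Writing g = a_0 + a_1 x + a_2 x^2, the coefficients solve the normal equations G · a = b where
  G_{ij} = <φ_i, φ_j> and b_i = <f, φ_i>, with φ_0 = 1, φ_1 = x, φ_2 = x^2.
G =
  [2, 0, 2/3]
  [0, 2/3, 0]
  [2/3, 0, 2/5],
b = (4/3, 4/15, 4/15).
Solving gives a_0 = 1, a_1 = 2/5, a_2 = -1, so
  g(x) = -x^2 + 2*x/5 + 1.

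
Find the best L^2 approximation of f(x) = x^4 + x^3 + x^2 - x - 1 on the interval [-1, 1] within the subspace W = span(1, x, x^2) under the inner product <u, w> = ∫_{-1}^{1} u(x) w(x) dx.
g(x) = 13*x^2/7 - 2*x/5 - 38/35

The best approximation g ∈ W is the orthogonal projection of f onto W. Writing g = a_0 + a_1 x + a_2 x^2, the coefficients solve the normal equations G · a = b where
  G_{ij} = <φ_i, φ_j> and b_i = <f, φ_i>, with φ_0 = 1, φ_1 = x, φ_2 = x^2.
G =
  [2, 0, 2/3]
  [0, 2/3, 0]
  [2/3, 0, 2/5],
b = (-14/15, -4/15, 2/105).
Solving gives a_0 = -38/35, a_1 = -2/5, a_2 = 13/7, so
  g(x) = 13*x^2/7 - 2*x/5 - 38/35.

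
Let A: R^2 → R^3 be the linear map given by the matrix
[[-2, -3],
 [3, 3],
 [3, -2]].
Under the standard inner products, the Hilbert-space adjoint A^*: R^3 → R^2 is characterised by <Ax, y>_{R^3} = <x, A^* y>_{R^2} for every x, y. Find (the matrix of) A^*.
A^* = A^T =
[[-2, 3, 3],
 [-3, 3, -2]]

For real matrices with standard dot products, the defining identity <Ax, y> = <x, A^* y> gives (Ax)^T y = x^T (A^*) y, i.e. x^T A^T y = x^T (A^*) y. Since this holds for all x, y, we must have A^* = A^T. Therefore
A^* =
[[-2, 3, 3],
 [-3, 3, -2]].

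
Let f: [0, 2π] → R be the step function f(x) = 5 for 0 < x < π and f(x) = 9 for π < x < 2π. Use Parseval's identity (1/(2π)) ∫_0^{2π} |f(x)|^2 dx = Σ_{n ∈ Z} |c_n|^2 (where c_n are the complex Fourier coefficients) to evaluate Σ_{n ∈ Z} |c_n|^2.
Σ |c_n|^2 = 53

Parseval equates the L^2 energy of f (normalised by 1/(2π)) with the ℓ^2 sum of its Fourier coefficients: (1/(2π)) ∫_0^{2π} |f|^2 = Σ |c_n|^2.
Compute the left side: (1/(2π)) [∫_0^π 5^2 dx + ∫_π^{2π} 9^2 dx] = (1/(2π)) · (25π + 81π) = (25 + 81)/2 = 53.
So Σ_{n ∈ Z} |c_n|^2 = 53.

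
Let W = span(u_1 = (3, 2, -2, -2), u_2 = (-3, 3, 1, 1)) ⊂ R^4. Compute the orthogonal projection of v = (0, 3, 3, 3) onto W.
proj_W(v) = (-864/371, 789/371, 303/371, 303/371)

Set up U = [u_1 | ... | u_2] ∈ R^(4×2). The projector onto W = col(U) is P = U (U^T U)^(-1) U^T.
Compute U^T U =
  [21, -7]
  [-7, 20],
and U^T v = (-6, 15).
Solve U^T U · c = U^T v for the coefficients: c = (-15/371, 39/53). The projection is proj_W(v) = U c.
Check: (v - proj_W(v)) · u_1 = 0  (should be 0).
Check: (v - proj_W(v)) · u_2 = 0  (should be 0).
Result: proj_W(v) = (-864/371, 789/371, 303/371, 303/371).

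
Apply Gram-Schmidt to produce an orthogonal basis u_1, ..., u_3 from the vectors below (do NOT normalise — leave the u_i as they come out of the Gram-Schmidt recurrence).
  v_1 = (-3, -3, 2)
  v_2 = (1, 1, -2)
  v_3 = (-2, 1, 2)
Orthogonal basis:
  u_1 = (-3, -3, 2)
  u_2 = (-4/11, -4/11, -12/11)
  u_3 = (-3/2, 3/2, 0)

Apply the Gram-Schmidt recurrence
  u_1 = v_1
  u_i = v_i − Σ_{j<i} ((v_i · u_j) / (u_j · u_j)) · u_j.

Step by step this gives:
  u_1 = (-3, -3, 2)
  u_2 = (-4/11, -4/11, -12/11)
  u_3 = (-3/2, 3/2, 0)

Orthogonality check:
  u_2 · u_1 = 0 (should be 0)
  u_3 · u_1 = 0 (should be 0)
  u_3 · u_2 = 0 (should be 0)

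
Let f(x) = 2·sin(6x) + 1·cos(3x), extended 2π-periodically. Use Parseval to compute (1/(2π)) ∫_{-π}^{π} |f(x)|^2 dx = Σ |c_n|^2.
Σ |c_n|^2 = 5/2

Expand |f|^2 and use orthogonality of {sin(nx), cos(mx)} on [-π, π]:
  ∫_{-π}^{π} sin(nx)^2 dx = π, ∫ cos(mx)^2 dx = π, and cross terms integrate to 0.
So ∫_{-π}^{π} f(x)^2 dx = 2^2 · π + 1^2 · π = (4 + 1)π.
Divide by 2π: (4 + 1)/2 = 5/2.
By Parseval, this equals Σ |c_n|^2.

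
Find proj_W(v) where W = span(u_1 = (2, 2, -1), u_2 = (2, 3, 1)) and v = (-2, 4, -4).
proj_W(v) = (16/9, 44/45, -112/45)

Set up U = [u_1 | ... | u_2] ∈ R^(3×2). The projector onto W = col(U) is P = U (U^T U)^(-1) U^T.
Compute U^T U =
  [9, 9]
  [9, 14],
and U^T v = (8, 4).
Solve U^T U · c = U^T v for the coefficients: c = (76/45, -4/5). The projection is proj_W(v) = U c.
Check: (v - proj_W(v)) · u_1 = 0  (should be 0).
Check: (v - proj_W(v)) · u_2 = 0  (should be 0).
Result: proj_W(v) = (16/9, 44/45, -112/45).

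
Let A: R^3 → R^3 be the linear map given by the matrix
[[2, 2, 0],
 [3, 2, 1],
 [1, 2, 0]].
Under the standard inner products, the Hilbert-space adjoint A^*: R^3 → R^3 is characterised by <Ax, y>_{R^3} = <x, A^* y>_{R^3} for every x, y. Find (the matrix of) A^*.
A^* = A^T =
[[2, 3, 1],
 [2, 2, 2],
 [0, 1, 0]]

For real matrices with standard dot products, the defining identity <Ax, y> = <x, A^* y> gives (Ax)^T y = x^T (A^*) y, i.e. x^T A^T y = x^T (A^*) y. Since this holds for all x, y, we must have A^* = A^T. Therefore
A^* =
[[2, 3, 1],
 [2, 2, 2],
 [0, 1, 0]].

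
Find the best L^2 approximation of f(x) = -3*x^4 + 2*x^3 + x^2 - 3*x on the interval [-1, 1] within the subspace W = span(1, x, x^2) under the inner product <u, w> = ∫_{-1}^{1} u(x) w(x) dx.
g(x) = -11*x^2/7 - 9*x/5 + 9/35

The best approximation g ∈ W is the orthogonal projection of f onto W. Writing g = a_0 + a_1 x + a_2 x^2, the coefficients solve the normal equations G · a = b where
  G_{ij} = <φ_i, φ_j> and b_i = <f, φ_i>, with φ_0 = 1, φ_1 = x, φ_2 = x^2.
G =
  [2, 0, 2/3]
  [0, 2/3, 0]
  [2/3, 0, 2/5],
b = (-8/15, -6/5, -16/35).
Solving gives a_0 = 9/35, a_1 = -9/5, a_2 = -11/7, so
  g(x) = -11*x^2/7 - 9*x/5 + 9/35.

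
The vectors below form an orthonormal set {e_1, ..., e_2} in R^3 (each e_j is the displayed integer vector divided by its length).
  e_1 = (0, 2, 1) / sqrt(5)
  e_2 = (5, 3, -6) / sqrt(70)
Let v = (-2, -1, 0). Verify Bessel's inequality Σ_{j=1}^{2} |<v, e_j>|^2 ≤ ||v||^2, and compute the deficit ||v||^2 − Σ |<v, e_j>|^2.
Σ |<v, e_j>|^2 = 45/14; ||v||^2 = 5; deficit = 25/14

Write each e_j = u_j / sqrt(<u_j, u_j>) where u_j is the displayed integer vector. Then <v, e_j> = <v, u_j> / sqrt(<u_j, u_j>), so |<v, e_j>|^2 = <v, u_j>^2 / <u_j, u_j>.
Coefficients: <v, e_1> = -2/sqrt(5), <v, e_2> = -13/sqrt(70).
Square and sum: Σ |<v, e_j>|^2 = 45/14.
Compute ||v||^2 = v·v = 5.
Deficit = 5 − 45/14 = 25/14 ≥ 0, confirming Bessel's inequality. (The deficit equals ||v − Σ <v,e_j> e_j||^2, the squared distance from v to span{e_j}.)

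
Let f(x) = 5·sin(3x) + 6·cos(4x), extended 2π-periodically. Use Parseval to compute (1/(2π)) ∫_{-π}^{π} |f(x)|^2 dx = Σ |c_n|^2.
Σ |c_n|^2 = 61/2

Expand |f|^2 and use orthogonality of {sin(nx), cos(mx)} on [-π, π]:
  ∫_{-π}^{π} sin(nx)^2 dx = π, ∫ cos(mx)^2 dx = π, and cross terms integrate to 0.
So ∫_{-π}^{π} f(x)^2 dx = 5^2 · π + 6^2 · π = (25 + 36)π.
Divide by 2π: (25 + 36)/2 = 61/2.
By Parseval, this equals Σ |c_n|^2.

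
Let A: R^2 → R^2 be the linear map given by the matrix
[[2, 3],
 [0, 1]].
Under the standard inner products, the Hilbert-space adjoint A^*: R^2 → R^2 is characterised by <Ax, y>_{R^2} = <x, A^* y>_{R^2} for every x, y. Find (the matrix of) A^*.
A^* = A^T =
[[2, 0],
 [3, 1]]

For real matrices with standard dot products, the defining identity <Ax, y> = <x, A^* y> gives (Ax)^T y = x^T (A^*) y, i.e. x^T A^T y = x^T (A^*) y. Since this holds for all x, y, we must have A^* = A^T. Therefore
A^* =
[[2, 0],
 [3, 1]].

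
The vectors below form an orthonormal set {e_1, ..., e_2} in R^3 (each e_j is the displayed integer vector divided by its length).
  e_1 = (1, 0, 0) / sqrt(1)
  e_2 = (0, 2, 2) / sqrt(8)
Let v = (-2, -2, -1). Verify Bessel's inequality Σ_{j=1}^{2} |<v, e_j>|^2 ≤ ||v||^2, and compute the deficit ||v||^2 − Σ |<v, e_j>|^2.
Σ |<v, e_j>|^2 = 17/2; ||v||^2 = 9; deficit = 1/2

Write each e_j = u_j / sqrt(<u_j, u_j>) where u_j is the displayed integer vector. Then <v, e_j> = <v, u_j> / sqrt(<u_j, u_j>), so |<v, e_j>|^2 = <v, u_j>^2 / <u_j, u_j>.
Coefficients: <v, e_1> = -2/sqrt(1), <v, e_2> = -6/sqrt(8).
Square and sum: Σ |<v, e_j>|^2 = 17/2.
Compute ||v||^2 = v·v = 9.
Deficit = 9 − 17/2 = 1/2 ≥ 0, confirming Bessel's inequality. (The deficit equals ||v − Σ <v,e_j> e_j||^2, the squared distance from v to span{e_j}.)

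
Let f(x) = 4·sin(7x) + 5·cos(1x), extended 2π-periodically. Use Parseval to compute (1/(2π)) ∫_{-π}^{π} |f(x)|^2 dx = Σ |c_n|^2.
Σ |c_n|^2 = 41/2

Expand |f|^2 and use orthogonality of {sin(nx), cos(mx)} on [-π, π]:
  ∫_{-π}^{π} sin(nx)^2 dx = π, ∫ cos(mx)^2 dx = π, and cross terms integrate to 0.
So ∫_{-π}^{π} f(x)^2 dx = 4^2 · π + 5^2 · π = (16 + 25)π.
Divide by 2π: (16 + 25)/2 = 41/2.
By Parseval, this equals Σ |c_n|^2.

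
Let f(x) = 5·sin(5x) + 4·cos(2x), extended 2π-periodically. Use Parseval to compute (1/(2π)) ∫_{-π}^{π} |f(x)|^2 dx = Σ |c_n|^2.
Σ |c_n|^2 = 41/2

Expand |f|^2 and use orthogonality of {sin(nx), cos(mx)} on [-π, π]:
  ∫_{-π}^{π} sin(nx)^2 dx = π, ∫ cos(mx)^2 dx = π, and cross terms integrate to 0.
So ∫_{-π}^{π} f(x)^2 dx = 5^2 · π + 4^2 · π = (25 + 16)π.
Divide by 2π: (25 + 16)/2 = 41/2.
By Parseval, this equals Σ |c_n|^2.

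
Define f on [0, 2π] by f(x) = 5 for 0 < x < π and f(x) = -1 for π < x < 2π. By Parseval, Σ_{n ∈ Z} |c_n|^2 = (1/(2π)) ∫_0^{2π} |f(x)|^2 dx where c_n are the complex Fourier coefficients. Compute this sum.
Σ |c_n|^2 = 13

Parseval equates the L^2 energy of f (normalised by 1/(2π)) with the ℓ^2 sum of its Fourier coefficients: (1/(2π)) ∫_0^{2π} |f|^2 = Σ |c_n|^2.
Compute the left side: (1/(2π)) [∫_0^π 5^2 dx + ∫_π^{2π} (-1)^2 dx] = (1/(2π)) · (25π + 1π) = (25 + 1)/2 = 13.
So Σ_{n ∈ Z} |c_n|^2 = 13.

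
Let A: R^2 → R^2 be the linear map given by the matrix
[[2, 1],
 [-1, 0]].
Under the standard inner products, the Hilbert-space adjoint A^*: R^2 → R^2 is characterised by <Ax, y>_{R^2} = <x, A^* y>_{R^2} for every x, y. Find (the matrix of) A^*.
A^* = A^T =
[[2, -1],
 [1, 0]]

For real matrices with standard dot products, the defining identity <Ax, y> = <x, A^* y> gives (Ax)^T y = x^T (A^*) y, i.e. x^T A^T y = x^T (A^*) y. Since this holds for all x, y, we must have A^* = A^T. Therefore
A^* =
[[2, -1],
 [1, 0]].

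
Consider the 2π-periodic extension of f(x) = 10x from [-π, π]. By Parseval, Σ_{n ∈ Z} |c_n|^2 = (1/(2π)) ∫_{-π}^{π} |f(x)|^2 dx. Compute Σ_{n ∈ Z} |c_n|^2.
Σ |c_n|^2 = 100π^2/3

Expand and integrate term by term over [-π, π]:
  ∫ (10x)^2 dx = 100·(2π^3/3); ∫ 2·10·(0)·x dx = 0 (odd integrand); ∫ 0^2 dx = 0·2π.
So (1/(2π)) ∫_{-π}^{π} (10x)^2 dx = 100π^2/3 + 0 = 100π^2/3.
Parseval ⇒ Σ |c_n|^2 = 100π^2/3.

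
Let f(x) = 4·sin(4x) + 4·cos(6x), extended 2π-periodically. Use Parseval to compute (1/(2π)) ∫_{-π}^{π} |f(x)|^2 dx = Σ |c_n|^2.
Σ |c_n|^2 = 16

Expand |f|^2 and use orthogonality of {sin(nx), cos(mx)} on [-π, π]:
  ∫_{-π}^{π} sin(nx)^2 dx = π, ∫ cos(mx)^2 dx = π, and cross terms integrate to 0.
So ∫_{-π}^{π} f(x)^2 dx = 4^2 · π + 4^2 · π = (16 + 16)π.
Divide by 2π: (16 + 16)/2 = 16.
By Parseval, this equals Σ |c_n|^2.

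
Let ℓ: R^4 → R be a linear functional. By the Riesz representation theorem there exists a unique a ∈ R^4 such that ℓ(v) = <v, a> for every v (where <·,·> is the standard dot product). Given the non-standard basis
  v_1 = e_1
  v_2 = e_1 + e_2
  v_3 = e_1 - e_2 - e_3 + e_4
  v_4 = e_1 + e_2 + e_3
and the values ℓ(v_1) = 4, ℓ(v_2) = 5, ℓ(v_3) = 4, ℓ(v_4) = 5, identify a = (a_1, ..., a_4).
a = (4, 1, 0, 1)

Write a = (a_1, ..., a_4) in the standard basis. For each basis vector v_i, ℓ(v_i) = <v_i, a> is a linear equation in the a_j's. Collect the n equations into a matrix system V a = ℓ, where row i of V is v_i (expressed in the standard basis). Since V is invertible (lower-triangular with 1s on the diagonal, up to permutation), solve by back-substitution:
  V =
[[1, 0, 0, 0],
 [1, 1, 0, 0],
 [1, -1, -1, 1],
 [1, 1, 1, 0]]
  V a = (4, 5, 4, 5)
Solving gives a = (4, 1, 0, 1).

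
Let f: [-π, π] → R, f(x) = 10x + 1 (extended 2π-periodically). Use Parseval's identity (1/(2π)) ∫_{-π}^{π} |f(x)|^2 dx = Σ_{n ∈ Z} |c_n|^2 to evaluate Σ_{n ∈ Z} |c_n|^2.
Σ |c_n|^2 = 100π^2/3 + 1

Expand and integrate term by term over [-π, π]:
  ∫ (10x)^2 dx = 100·(2π^3/3); ∫ 2·10·(1)·x dx = 0 (odd integrand); ∫ 1^2 dx = 1·2π.
So (1/(2π)) ∫_{-π}^{π} (10x + 1)^2 dx = 100π^2/3 + 1 = 100π^2/3 + 1.
Parseval ⇒ Σ |c_n|^2 = 100π^2/3 + 1.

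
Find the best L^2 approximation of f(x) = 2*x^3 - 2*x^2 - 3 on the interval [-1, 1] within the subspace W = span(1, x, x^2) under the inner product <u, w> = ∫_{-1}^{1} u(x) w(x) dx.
g(x) = -2*x^2 + 6*x/5 - 3

The best approximation g ∈ W is the orthogonal projection of f onto W. Writing g = a_0 + a_1 x + a_2 x^2, the coefficients solve the normal equations G · a = b where
  G_{ij} = <φ_i, φ_j> and b_i = <f, φ_i>, with φ_0 = 1, φ_1 = x, φ_2 = x^2.
G =
  [2, 0, 2/3]
  [0, 2/3, 0]
  [2/3, 0, 2/5],
b = (-22/3, 4/5, -14/5).
Solving gives a_0 = -3, a_1 = 6/5, a_2 = -2, so
  g(x) = -2*x^2 + 6*x/5 - 3.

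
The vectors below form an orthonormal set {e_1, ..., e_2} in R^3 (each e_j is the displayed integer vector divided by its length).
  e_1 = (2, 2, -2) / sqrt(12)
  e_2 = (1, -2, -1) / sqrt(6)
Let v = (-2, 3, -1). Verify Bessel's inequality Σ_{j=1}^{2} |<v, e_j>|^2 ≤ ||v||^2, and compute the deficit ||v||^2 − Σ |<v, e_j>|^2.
Σ |<v, e_j>|^2 = 19/2; ||v||^2 = 14; deficit = 9/2

Write each e_j = u_j / sqrt(<u_j, u_j>) where u_j is the displayed integer vector. Then <v, e_j> = <v, u_j> / sqrt(<u_j, u_j>), so |<v, e_j>|^2 = <v, u_j>^2 / <u_j, u_j>.
Coefficients: <v, e_1> = 4/sqrt(12), <v, e_2> = -7/sqrt(6).
Square and sum: Σ |<v, e_j>|^2 = 19/2.
Compute ||v||^2 = v·v = 14.
Deficit = 14 − 19/2 = 9/2 ≥ 0, confirming Bessel's inequality. (The deficit equals ||v − Σ <v,e_j> e_j||^2, the squared distance from v to span{e_j}.)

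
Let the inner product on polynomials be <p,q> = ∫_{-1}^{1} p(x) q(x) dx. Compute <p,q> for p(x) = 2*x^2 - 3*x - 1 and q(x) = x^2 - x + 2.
<p,q> = 4/5

Expand the product: p(x)·q(x) = 2*x^4 - 5*x^3 + 6*x^2 - 5*x - 2.
∫_{-1}^{1} of each monomial x^k gives [2/(k+1) if k even, 0 if k odd]. Integrating term-by-term (or equivalently evaluating the antiderivative F(x) = 2*x^5/5 - 5*x^4/4 + 2*x^3 - 5*x^2/2 - 2*x at the endpoints):
  F(1) − F(−1) = -67/20 − (-83/20) = 4/5.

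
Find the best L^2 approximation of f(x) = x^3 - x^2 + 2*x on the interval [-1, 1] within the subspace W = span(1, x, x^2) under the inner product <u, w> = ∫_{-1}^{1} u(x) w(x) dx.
g(x) = -x^2 + 13*x/5

The best approximation g ∈ W is the orthogonal projection of f onto W. Writing g = a_0 + a_1 x + a_2 x^2, the coefficients solve the normal equations G · a = b where
  G_{ij} = <φ_i, φ_j> and b_i = <f, φ_i>, with φ_0 = 1, φ_1 = x, φ_2 = x^2.
G =
  [2, 0, 2/3]
  [0, 2/3, 0]
  [2/3, 0, 2/5],
b = (-2/3, 26/15, -2/5).
Solving gives a_0 = 0, a_1 = 13/5, a_2 = -1, so
  g(x) = -x^2 + 13*x/5.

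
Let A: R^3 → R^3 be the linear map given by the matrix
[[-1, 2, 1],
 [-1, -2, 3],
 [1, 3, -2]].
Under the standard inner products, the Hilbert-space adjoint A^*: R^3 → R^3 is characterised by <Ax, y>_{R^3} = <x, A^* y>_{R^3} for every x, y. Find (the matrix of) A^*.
A^* = A^T =
[[-1, -1, 1],
 [2, -2, 3],
 [1, 3, -2]]

For real matrices with standard dot products, the defining identity <Ax, y> = <x, A^* y> gives (Ax)^T y = x^T (A^*) y, i.e. x^T A^T y = x^T (A^*) y. Since this holds for all x, y, we must have A^* = A^T. Therefore
A^* =
[[-1, -1, 1],
 [2, -2, 3],
 [1, 3, -2]].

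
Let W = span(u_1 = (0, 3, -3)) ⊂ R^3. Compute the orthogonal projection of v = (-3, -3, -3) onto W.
proj_W(v) = (0, 0, 0)

Set up U = [u_1 | ... | u_1] ∈ R^(3×1). The projector onto W = col(U) is P = U (U^T U)^(-1) U^T.
Compute U^T U =
  [18],
and U^T v = (0).
Solve U^T U · c = U^T v for the coefficients: c = (0). The projection is proj_W(v) = U c.
Check: (v - proj_W(v)) · u_1 = 0  (should be 0).
Result: proj_W(v) = (0, 0, 0).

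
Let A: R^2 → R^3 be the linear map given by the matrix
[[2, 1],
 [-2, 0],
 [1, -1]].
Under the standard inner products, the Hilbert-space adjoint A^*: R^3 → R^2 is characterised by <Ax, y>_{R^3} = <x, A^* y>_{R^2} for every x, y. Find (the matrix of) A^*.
A^* = A^T =
[[2, -2, 1],
 [1, 0, -1]]

For real matrices with standard dot products, the defining identity <Ax, y> = <x, A^* y> gives (Ax)^T y = x^T (A^*) y, i.e. x^T A^T y = x^T (A^*) y. Since this holds for all x, y, we must have A^* = A^T. Therefore
A^* =
[[2, -2, 1],
 [1, 0, -1]].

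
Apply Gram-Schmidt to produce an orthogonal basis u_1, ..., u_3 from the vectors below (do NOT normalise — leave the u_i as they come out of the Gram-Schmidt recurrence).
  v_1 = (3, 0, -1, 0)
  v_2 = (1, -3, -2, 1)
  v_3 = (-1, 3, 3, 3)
Orthogonal basis:
  u_1 = (3, 0, -1, 0)
  u_2 = (-1/2, -3, -3/2, 1)
  u_3 = (2/5, 3/5, 6/5, 19/5)

Apply the Gram-Schmidt recurrence
  u_1 = v_1
  u_i = v_i − Σ_{j<i} ((v_i · u_j) / (u_j · u_j)) · u_j.

Step by step this gives:
  u_1 = (3, 0, -1, 0)
  u_2 = (-1/2, -3, -3/2, 1)
  u_3 = (2/5, 3/5, 6/5, 19/5)

Orthogonality check:
  u_2 · u_1 = 0 (should be 0)
  u_3 · u_1 = 0 (should be 0)
  u_3 · u_2 = 0 (should be 0)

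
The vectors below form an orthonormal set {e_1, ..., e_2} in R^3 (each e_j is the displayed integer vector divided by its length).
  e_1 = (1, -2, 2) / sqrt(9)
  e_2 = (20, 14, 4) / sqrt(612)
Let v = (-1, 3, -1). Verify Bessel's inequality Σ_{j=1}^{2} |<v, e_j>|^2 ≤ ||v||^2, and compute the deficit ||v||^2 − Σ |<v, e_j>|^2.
Σ |<v, e_j>|^2 = 162/17; ||v||^2 = 11; deficit = 25/17

Write each e_j = u_j / sqrt(<u_j, u_j>) where u_j is the displayed integer vector. Then <v, e_j> = <v, u_j> / sqrt(<u_j, u_j>), so |<v, e_j>|^2 = <v, u_j>^2 / <u_j, u_j>.
Coefficients: <v, e_1> = -9/sqrt(9), <v, e_2> = 18/sqrt(612).
Square and sum: Σ |<v, e_j>|^2 = 162/17.
Compute ||v||^2 = v·v = 11.
Deficit = 11 − 162/17 = 25/17 ≥ 0, confirming Bessel's inequality. (The deficit equals ||v − Σ <v,e_j> e_j||^2, the squared distance from v to span{e_j}.)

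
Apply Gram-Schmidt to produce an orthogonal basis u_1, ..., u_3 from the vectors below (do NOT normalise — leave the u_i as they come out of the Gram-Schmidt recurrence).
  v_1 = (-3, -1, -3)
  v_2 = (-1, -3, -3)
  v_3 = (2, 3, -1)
Orthogonal basis:
  u_1 = (-3, -1, -3)
  u_2 = (26/19, -42/19, -12/19)
  u_3 = (57/34, 57/34, -38/17)

Apply the Gram-Schmidt recurrence
  u_1 = v_1
  u_i = v_i − Σ_{j<i} ((v_i · u_j) / (u_j · u_j)) · u_j.

Step by step this gives:
  u_1 = (-3, -1, -3)
  u_2 = (26/19, -42/19, -12/19)
  u_3 = (57/34, 57/34, -38/17)

Orthogonality check:
  u_2 · u_1 = 0 (should be 0)
  u_3 · u_1 = 0 (should be 0)
  u_3 · u_2 = 0 (should be 0)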